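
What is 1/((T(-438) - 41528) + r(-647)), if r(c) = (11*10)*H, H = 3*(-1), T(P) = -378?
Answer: -1/42236 ≈ -2.3676e-5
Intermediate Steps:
H = -3
r(c) = -330 (r(c) = (11*10)*(-3) = 110*(-3) = -330)
1/((T(-438) - 41528) + r(-647)) = 1/((-378 - 41528) - 330) = 1/(-41906 - 330) = 1/(-42236) = -1/42236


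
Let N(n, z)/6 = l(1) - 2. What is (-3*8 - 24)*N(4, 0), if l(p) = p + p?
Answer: 0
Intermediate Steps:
l(p) = 2*p
N(n, z) = 0 (N(n, z) = 6*(2*1 - 2) = 6*(2 - 2) = 6*0 = 0)
(-3*8 - 24)*N(4, 0) = (-3*8 - 24)*0 = (-24 - 24)*0 = -48*0 = 0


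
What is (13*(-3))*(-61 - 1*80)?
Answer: 5499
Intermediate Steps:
(13*(-3))*(-61 - 1*80) = -39*(-61 - 80) = -39*(-141) = 5499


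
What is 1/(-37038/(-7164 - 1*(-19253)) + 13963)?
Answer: 12089/168761669 ≈ 7.1634e-5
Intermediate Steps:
1/(-37038/(-7164 - 1*(-19253)) + 13963) = 1/(-37038/(-7164 + 19253) + 13963) = 1/(-37038/12089 + 13963) = 1/(168761669/12089) = 12089/168761669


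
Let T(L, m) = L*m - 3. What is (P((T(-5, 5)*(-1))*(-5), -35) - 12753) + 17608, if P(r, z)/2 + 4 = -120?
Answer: 4607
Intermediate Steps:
T(L, m) = -3 + L*m
P(r, z) = -248 (P(r, z) = -8 + 2*(-120) = -8 - 240 = -248)
(P((T(-5, 5)*(-1))*(-5), -35) - 12753) + 17608 = (-248 - 12753) + 17608 = -13001 + 17608 = 4607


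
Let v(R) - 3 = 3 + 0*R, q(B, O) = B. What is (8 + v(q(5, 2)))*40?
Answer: 560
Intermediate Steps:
v(R) = 6 (v(R) = 3 + (3 + 0*R) = 3 + (3 + 0) = 3 + 3 = 6)
(8 + v(q(5, 2)))*40 = (8 + 6)*40 = 14*40 = 560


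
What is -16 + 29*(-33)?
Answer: -973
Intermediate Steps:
-16 + 29*(-33) = -16 - 957 = -973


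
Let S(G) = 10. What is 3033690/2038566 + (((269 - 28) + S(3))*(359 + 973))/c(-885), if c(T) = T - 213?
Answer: -6279878299/20725421 ≈ -303.00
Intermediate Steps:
c(T) = -213 + T
3033690/2038566 + (((269 - 28) + S(3))*(359 + 973))/c(-885) = 3033690/2038566 + (((269 - 28) + 10)*(359 + 973))/(-213 - 885) = 3033690*(1/2038566) + ((241 + 10)*1332)/(-1098) = 505615/339761 + (251*1332)*(-1/1098) = 505615/339761 + 334332*(-1/1098) = 505615/339761 - 18574/61 = -6279878299/20725421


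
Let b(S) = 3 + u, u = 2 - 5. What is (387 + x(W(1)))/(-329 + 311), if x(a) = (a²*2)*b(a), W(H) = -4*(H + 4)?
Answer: -43/2 ≈ -21.500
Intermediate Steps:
u = -3
b(S) = 0 (b(S) = 3 - 3 = 0)
W(H) = -16 - 4*H (W(H) = -4*(4 + H) = -16 - 4*H)
x(a) = 0 (x(a) = (a²*2)*0 = (2*a²)*0 = 0)
(387 + x(W(1)))/(-329 + 311) = (387 + 0)/(-329 + 311) = 387/(-18) = 387*(-1/18) = -43/2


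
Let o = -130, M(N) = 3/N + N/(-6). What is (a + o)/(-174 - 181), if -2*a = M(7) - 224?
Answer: 1481/29820 ≈ 0.049665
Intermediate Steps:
M(N) = 3/N - N/6 (M(N) = 3/N + N*(-⅙) = 3/N - N/6)
a = 9439/84 (a = -((3/7 - ⅙*7) - 224)/2 = -((3*(⅐) - 7/6) - 224)/2 = -((3/7 - 7/6) - 224)/2 = -(-31/42 - 224)/2 = -½*(-9439/42) = 9439/84 ≈ 112.37)
(a + o)/(-174 - 181) = (9439/84 - 130)/(-174 - 181) = -1481/84/(-355) = -1481/84*(-1/355) = 1481/29820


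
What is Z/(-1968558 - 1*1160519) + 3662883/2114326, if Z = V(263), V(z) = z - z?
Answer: 3662883/2114326 ≈ 1.7324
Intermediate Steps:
V(z) = 0
Z = 0
Z/(-1968558 - 1*1160519) + 3662883/2114326 = 0/(-1968558 - 1*1160519) + 3662883/2114326 = 0/(-1968558 - 1160519) + 3662883*(1/2114326) = 0/(-3129077) + 3662883/2114326 = 0*(-1/3129077) + 3662883/2114326 = 0 + 3662883/2114326 = 3662883/2114326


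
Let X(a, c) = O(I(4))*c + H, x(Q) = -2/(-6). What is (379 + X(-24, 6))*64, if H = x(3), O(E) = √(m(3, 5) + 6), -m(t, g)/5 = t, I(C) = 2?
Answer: 72832/3 + 1152*I ≈ 24277.0 + 1152.0*I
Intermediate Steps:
m(t, g) = -5*t
x(Q) = ⅓ (x(Q) = -2*(-⅙) = ⅓)
O(E) = 3*I (O(E) = √(-5*3 + 6) = √(-15 + 6) = √(-9) = 3*I)
H = ⅓ ≈ 0.33333
X(a, c) = ⅓ + 3*I*c (X(a, c) = (3*I)*c + ⅓ = 3*I*c + ⅓ = ⅓ + 3*I*c)
(379 + X(-24, 6))*64 = (379 + (⅓ + 3*I*6))*64 = (379 + (⅓ + 18*I))*64 = (1138/3 + 18*I)*64 = 72832/3 + 1152*I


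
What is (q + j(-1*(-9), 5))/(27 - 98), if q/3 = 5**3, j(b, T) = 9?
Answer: -384/71 ≈ -5.4084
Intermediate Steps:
q = 375 (q = 3*5**3 = 3*125 = 375)
(q + j(-1*(-9), 5))/(27 - 98) = (375 + 9)/(27 - 98) = 384/(-71) = 384*(-1/71) = -384/71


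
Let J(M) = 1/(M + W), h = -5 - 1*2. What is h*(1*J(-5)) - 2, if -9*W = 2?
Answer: -31/47 ≈ -0.65957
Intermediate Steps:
h = -7 (h = -5 - 2 = -7)
W = -2/9 (W = -⅑*2 = -2/9 ≈ -0.22222)
J(M) = 1/(-2/9 + M) (J(M) = 1/(M - 2/9) = 1/(-2/9 + M))
h*(1*J(-5)) - 2 = -7*9/(-2 + 9*(-5)) - 2 = -7*9/(-2 - 45) - 2 = -7*9/(-47) - 2 = -7*9*(-1/47) - 2 = -7*(-9)/47 - 2 = -7*(-9/47) - 2 = 63/47 - 2 = -31/47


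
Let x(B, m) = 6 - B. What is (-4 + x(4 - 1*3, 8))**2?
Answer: 1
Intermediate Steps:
(-4 + x(4 - 1*3, 8))**2 = (-4 + (6 - (4 - 1*3)))**2 = (-4 + (6 - (4 - 3)))**2 = (-4 + (6 - 1*1))**2 = (-4 + (6 - 1))**2 = (-4 + 5)**2 = 1**2 = 1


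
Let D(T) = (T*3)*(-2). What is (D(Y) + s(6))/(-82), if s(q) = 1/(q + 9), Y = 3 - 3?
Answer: -1/1230 ≈ -0.00081301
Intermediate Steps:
Y = 0
s(q) = 1/(9 + q)
D(T) = -6*T (D(T) = (3*T)*(-2) = -6*T)
(D(Y) + s(6))/(-82) = (-6*0 + 1/(9 + 6))/(-82) = (0 + 1/15)*(-1/82) = (1/15)*(-1/82) = -1/1230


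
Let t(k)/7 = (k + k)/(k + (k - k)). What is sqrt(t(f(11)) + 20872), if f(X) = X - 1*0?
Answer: 59*sqrt(6) ≈ 144.52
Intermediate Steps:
f(X) = X (f(X) = X + 0 = X)
t(k) = 14 (t(k) = 7*((k + k)/(k + (k - k))) = 7*((2*k)/(k + 0)) = 7*((2*k)/k) = 7*2 = 14)
sqrt(t(f(11)) + 20872) = sqrt(14 + 20872) = sqrt(20886) = 59*sqrt(6)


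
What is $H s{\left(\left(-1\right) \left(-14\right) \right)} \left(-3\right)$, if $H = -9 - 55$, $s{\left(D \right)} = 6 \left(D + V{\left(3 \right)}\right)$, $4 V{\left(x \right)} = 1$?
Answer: $16416$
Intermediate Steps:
$V{\left(x \right)} = \frac{1}{4}$ ($V{\left(x \right)} = \frac{1}{4} \cdot 1 = \frac{1}{4}$)
$s{\left(D \right)} = \frac{3}{2} + 6 D$ ($s{\left(D \right)} = 6 \left(D + \frac{1}{4}\right) = 6 \left(\frac{1}{4} + D\right) = \frac{3}{2} + 6 D$)
$H = -64$ ($H = -9 - 55 = -64$)
$H s{\left(\left(-1\right) \left(-14\right) \right)} \left(-3\right) = - 64 \left(\frac{3}{2} + 6 \left(\left(-1\right) \left(-14\right)\right)\right) \left(-3\right) = - 64 \left(\frac{3}{2} + 6 \cdot 14\right) \left(-3\right) = - 64 \left(\frac{3}{2} + 84\right) \left(-3\right) = - 64 \cdot \frac{171}{2} \left(-3\right) = \left(-64\right) \left(- \frac{513}{2}\right) = 16416$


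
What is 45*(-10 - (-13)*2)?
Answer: 720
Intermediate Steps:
45*(-10 - (-13)*2) = 45*(-10 - 1*(-26)) = 45*(-10 + 26) = 45*16 = 720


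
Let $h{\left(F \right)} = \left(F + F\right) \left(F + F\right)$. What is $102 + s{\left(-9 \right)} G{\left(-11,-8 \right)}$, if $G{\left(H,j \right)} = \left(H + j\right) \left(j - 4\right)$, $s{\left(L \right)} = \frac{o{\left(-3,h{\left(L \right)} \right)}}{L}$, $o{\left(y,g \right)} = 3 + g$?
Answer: $-8182$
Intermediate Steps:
$h{\left(F \right)} = 4 F^{2}$ ($h{\left(F \right)} = 2 F 2 F = 4 F^{2}$)
$s{\left(L \right)} = \frac{3 + 4 L^{2}}{L}$
$G{\left(H,j \right)} = \left(-4 + j\right) \left(H + j\right)$ ($G{\left(H,j \right)} = \left(H + j\right) \left(-4 + j\right) = \left(-4 + j\right) \left(H + j\right)$)
$102 + s{\left(-9 \right)} G{\left(-11,-8 \right)} = 102 + \left(\frac{3}{-9} + 4 \left(-9\right)\right) \left(\left(-8\right)^{2} - -44 - -32 - -88\right) = 102 + \left(3 \left(- \frac{1}{9}\right) - 36\right) \left(64 + 44 + 32 + 88\right) = 102 + \left(- \frac{1}{3} - 36\right) 228 = 102 - 8284 = -8182$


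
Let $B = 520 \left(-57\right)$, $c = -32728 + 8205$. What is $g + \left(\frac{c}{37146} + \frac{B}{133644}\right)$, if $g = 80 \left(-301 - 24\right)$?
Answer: $- \frac{10756434915271}{413695002} \approx -26001.0$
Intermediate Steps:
$c = -24523$
$g = -26000$ ($g = 80 \left(-325\right) = -26000$)
$B = -29640$
$g + \left(\frac{c}{37146} + \frac{B}{133644}\right) = -26000 - \left(\frac{2470}{11137} + \frac{24523}{37146}\right) = -26000 - \frac{364863271}{413695002} = - \frac{10756434915271}{413695002}$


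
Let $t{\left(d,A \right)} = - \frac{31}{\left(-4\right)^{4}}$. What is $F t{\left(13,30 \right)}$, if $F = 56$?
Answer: $- \frac{217}{32} \approx -6.7813$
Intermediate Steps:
$t{\left(d,A \right)} = - \frac{31}{256}$
$F t{\left(13,30 \right)} = 56 \left(- \frac{31}{256}\right) = - \frac{217}{32}$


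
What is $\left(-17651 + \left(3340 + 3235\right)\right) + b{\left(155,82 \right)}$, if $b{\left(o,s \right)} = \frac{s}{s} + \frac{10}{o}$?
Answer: $- \frac{343323}{31} \approx -11075.0$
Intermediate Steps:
$b{\left(o,s \right)} = 1 + \frac{10}{o}$
$\left(-17651 + \left(3340 + 3235\right)\right) + b{\left(155,82 \right)} = \left(-17651 + \left(3340 + 3235\right)\right) + \frac{10 + 155}{155} = \left(-17651 + 6575\right) + \frac{1}{155} \cdot 165 = -11076 + \frac{33}{31} = - \frac{343323}{31}$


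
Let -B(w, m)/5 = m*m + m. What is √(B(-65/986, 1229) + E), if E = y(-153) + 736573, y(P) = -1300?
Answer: I*√6823077 ≈ 2612.1*I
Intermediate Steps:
B(w, m) = -5*m - 5*m² (B(w, m) = -5*(m*m + m) = -5*(m² + m) = -5*(m + m²) = -5*m - 5*m²)
E = 735273 (E = -1300 + 736573 = 735273)
√(B(-65/986, 1229) + E) = √(-5*1229*(1 + 1229) + 735273) = √(-5*1229*1230 + 735273) = √(-7558350 + 735273) = √(-6823077) = I*√6823077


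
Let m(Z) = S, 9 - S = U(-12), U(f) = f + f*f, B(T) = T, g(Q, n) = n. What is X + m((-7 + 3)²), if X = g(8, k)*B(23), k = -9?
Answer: -330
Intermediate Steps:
U(f) = f + f²
S = -123 (S = 9 - (-12)*(1 - 12) = 9 - (-12)*(-11) = 9 - 1*132 = 9 - 132 = -123)
X = -207 (X = -9*23 = -207)
m(Z) = -123
X + m((-7 + 3)²) = -207 - 123 = -330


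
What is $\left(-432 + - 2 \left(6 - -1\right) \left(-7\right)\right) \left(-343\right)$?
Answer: $114562$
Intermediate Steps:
$\left(-432 + - 2 \left(6 - -1\right) \left(-7\right)\right) \left(-343\right) = \left(-432 + - 2 \left(6 + 1\right) \left(-7\right)\right) \left(-343\right) = \left(-432 + \left(-2\right) 7 \left(-7\right)\right) \left(-343\right) = \left(-432 - -98\right) \left(-343\right) = \left(-432 + 98\right) \left(-343\right) = \left(-334\right) \left(-343\right) = 114562$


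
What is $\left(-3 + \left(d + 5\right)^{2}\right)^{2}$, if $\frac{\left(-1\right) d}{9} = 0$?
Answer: $484$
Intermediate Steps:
$d = 0$ ($d = \left(-9\right) 0 = 0$)
$\left(-3 + \left(d + 5\right)^{2}\right)^{2} = \left(-3 + \left(0 + 5\right)^{2}\right)^{2} = \left(-3 + 5^{2}\right)^{2} = \left(-3 + 25\right)^{2} = 22^{2} = 484$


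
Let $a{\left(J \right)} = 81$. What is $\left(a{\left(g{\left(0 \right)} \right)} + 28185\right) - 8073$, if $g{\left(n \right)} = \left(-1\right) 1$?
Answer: $20193$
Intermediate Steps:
$g{\left(n \right)} = -1$
$\left(a{\left(g{\left(0 \right)} \right)} + 28185\right) - 8073 = \left(81 + 28185\right) - 8073 = 28266 - 8073 = 20193$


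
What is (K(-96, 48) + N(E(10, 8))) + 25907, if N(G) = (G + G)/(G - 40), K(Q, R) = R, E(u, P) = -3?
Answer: 1116071/43 ≈ 25955.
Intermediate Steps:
N(G) = 2*G/(-40 + G) (N(G) = (2*G)/(-40 + G) = 2*G/(-40 + G))
(K(-96, 48) + N(E(10, 8))) + 25907 = (48 + 2*(-3)/(-40 - 3)) + 25907 = (48 + 2*(-3)/(-43)) + 25907 = (48 + 2*(-3)*(-1/43)) + 25907 = (48 + 6/43) + 25907 = 2070/43 + 25907 = 1116071/43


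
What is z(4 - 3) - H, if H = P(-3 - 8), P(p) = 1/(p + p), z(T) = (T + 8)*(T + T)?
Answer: 397/22 ≈ 18.045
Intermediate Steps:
z(T) = 2*T*(8 + T) (z(T) = (8 + T)*(2*T) = 2*T*(8 + T))
P(p) = 1/(2*p)
H = -1/22 (H = 1/(2*(-3 - 8)) = (½)/(-11) = (½)*(-1/11) = -1/22 ≈ -0.045455)
z(4 - 3) - H = 2*(4 - 3)*(8 + (4 - 3)) - 1*(-1/22) = 2*1*(8 + 1) + 1/22 = 2*1*9 + 1/22 = 18 + 1/22 = 397/22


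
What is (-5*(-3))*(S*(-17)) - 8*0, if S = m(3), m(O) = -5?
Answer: 1275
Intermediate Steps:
S = -5
(-5*(-3))*(S*(-17)) - 8*0 = (-5*(-3))*(-5*(-17)) - 8*0 = 15*85 + 0 = 1275 + 0 = 1275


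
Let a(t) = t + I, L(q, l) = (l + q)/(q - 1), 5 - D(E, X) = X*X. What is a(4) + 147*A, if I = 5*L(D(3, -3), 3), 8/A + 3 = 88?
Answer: 1601/85 ≈ 18.835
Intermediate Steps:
A = 8/85 (A = 8/(-3 + 88) = 8/85 ≈ 0.094118)
D(E, X) = 5 - X² (D(E, X) = 5 - X*X = 5 - X²)
L(q, l) = (l + q)/(-1 + q)
I = 1 (I = 5*((3 + (5 - 1*(-3)²))/(-1 + (5 - 1*(-3)²))) = 5*((3 + (5 - 1*9))/(-1 + (5 - 1*9))) = 5*((3 + (5 - 9))/(-1 + (5 - 9))) = 5*((3 - 4)/(-1 - 4)) = 5*(-1/(-5)) = 5*(-⅕*(-1)) = 5*(⅕) = 1)
a(t) = 1 + t (a(t) = t + 1 = 1 + t)
a(4) + 147*A = (1 + 4) + 147*(8/85) = 5 + 1176/85 = 1601/85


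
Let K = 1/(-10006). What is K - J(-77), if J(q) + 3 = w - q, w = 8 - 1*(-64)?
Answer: -1460877/10006 ≈ -146.00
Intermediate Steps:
w = 72 (w = 8 + 64 = 72)
K = -1/10006 ≈ -9.9940e-5
J(q) = 69 - q (J(q) = -3 + (72 - q) = 69 - q)
K - J(-77) = -1/10006 - (69 - 1*(-77)) = -1/10006 - (69 + 77) = -1/10006 - 1*146 = -1/10006 - 146 = -1460877/10006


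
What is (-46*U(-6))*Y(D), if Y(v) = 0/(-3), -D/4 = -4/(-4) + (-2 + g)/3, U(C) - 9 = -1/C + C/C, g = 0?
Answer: 0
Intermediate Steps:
U(C) = 10 - 1/C (U(C) = 9 + (-1/C + C/C) = 9 + (-1/C + 1) = 9 + (1 - 1/C) = 10 - 1/C)
D = -4/3 (D = -4*(-4/(-4) + (-2 + 0)/3) = -4*(-4*(-1/4) - 2*1/3) = -4*(1 - 2/3) = -4*1/3 = -4/3 ≈ -1.3333)
Y(v) = 0 (Y(v) = 0*(-1/3) = 0)
(-46*U(-6))*Y(D) = -46*(10 - 1/(-6))*0 = -46*(10 - 1*(-1/6))*0 = -46*(10 + 1/6)*0 = -46*61/6*0 = -1403/3*0 = 0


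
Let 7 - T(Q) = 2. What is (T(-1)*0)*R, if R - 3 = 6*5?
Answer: 0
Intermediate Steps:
T(Q) = 5 (T(Q) = 7 - 1*2 = 7 - 2 = 5)
R = 33 (R = 3 + 6*5 = 3 + 30 = 33)
(T(-1)*0)*R = (5*0)*33 = 0*33 = 0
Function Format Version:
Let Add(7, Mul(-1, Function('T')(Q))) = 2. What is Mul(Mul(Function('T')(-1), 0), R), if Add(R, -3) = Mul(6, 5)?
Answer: 0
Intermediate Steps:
Function('T')(Q) = 5 (Function('T')(Q) = Add(7, Mul(-1, 2)) = Add(7, -2) = 5)
R = 33 (R = Add(3, Mul(6, 5)) = Add(3, 30) = 33)
Mul(Mul(Function('T')(-1), 0), R) = Mul(Mul(5, 0), 33) = Mul(0, 33) = 0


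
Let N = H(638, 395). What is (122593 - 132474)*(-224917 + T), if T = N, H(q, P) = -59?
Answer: 2222987856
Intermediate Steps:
N = -59
T = -59
(122593 - 132474)*(-224917 + T) = (122593 - 132474)*(-224917 - 59) = -9881*(-224976) = 2222987856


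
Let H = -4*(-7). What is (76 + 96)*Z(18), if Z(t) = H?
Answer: 4816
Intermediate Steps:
H = 28
Z(t) = 28
(76 + 96)*Z(18) = (76 + 96)*28 = 172*28 = 4816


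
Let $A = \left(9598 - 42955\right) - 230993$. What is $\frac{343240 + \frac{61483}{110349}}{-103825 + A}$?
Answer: $- \frac{37876252243}{40627743075} \approx -0.93228$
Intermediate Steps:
$A = -264350$ ($A = -33357 - 230993 = -264350$)
$\frac{343240 + \frac{61483}{110349}}{-103825 + A} = \frac{343240 + \frac{61483}{110349}}{-103825 - 264350} = \frac{343240 + 61483 \cdot \frac{1}{110349}}{-368175} = \left(343240 + \frac{61483}{110349}\right) \left(- \frac{1}{368175}\right) = \frac{37876252243}{110349} \left(- \frac{1}{368175}\right) = - \frac{37876252243}{40627743075}$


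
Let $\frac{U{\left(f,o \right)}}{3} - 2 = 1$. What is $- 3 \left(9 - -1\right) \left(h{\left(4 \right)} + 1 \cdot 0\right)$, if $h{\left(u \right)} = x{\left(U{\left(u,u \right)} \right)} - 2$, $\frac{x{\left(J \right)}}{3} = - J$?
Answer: $870$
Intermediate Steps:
$U{\left(f,o \right)} = 9$ ($U{\left(f,o \right)} = 6 + 3 \cdot 1 = 6 + 3 = 9$)
$x{\left(J \right)} = - 3 J$ ($x{\left(J \right)} = 3 \left(- J\right) = - 3 J$)
$h{\left(u \right)} = -29$ ($h{\left(u \right)} = \left(-3\right) 9 - 2 = -27 - 2 = -29$)
$- 3 \left(9 - -1\right) \left(h{\left(4 \right)} + 1 \cdot 0\right) = - 3 \left(9 - -1\right) \left(-29 + 1 \cdot 0\right) = - 3 \left(9 + 1\right) \left(-29 + 0\right) = \left(-3\right) 10 \left(-29\right) = \left(-30\right) \left(-29\right) = 870$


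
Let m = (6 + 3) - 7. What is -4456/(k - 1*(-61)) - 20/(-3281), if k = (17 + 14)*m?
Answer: -14617676/403563 ≈ -36.222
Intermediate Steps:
m = 2 (m = 9 - 7 = 2)
k = 62 (k = (17 + 14)*2 = 31*2 = 62)
-4456/(k - 1*(-61)) - 20/(-3281) = -4456/(62 - 1*(-61)) - 20/(-3281) = -4456/(62 + 61) - 20*(-1/3281) = -4456/123 + 20/3281 = -14617676/403563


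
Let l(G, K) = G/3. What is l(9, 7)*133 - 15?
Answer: 384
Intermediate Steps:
l(G, K) = G/3 (l(G, K) = G*(1/3) = G/3)
l(9, 7)*133 - 15 = ((1/3)*9)*133 - 15 = 3*133 - 15 = 399 - 15 = 384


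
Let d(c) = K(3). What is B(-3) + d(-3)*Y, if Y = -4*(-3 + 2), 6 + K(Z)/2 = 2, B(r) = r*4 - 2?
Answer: -46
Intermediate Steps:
B(r) = -2 + 4*r (B(r) = 4*r - 2 = -2 + 4*r)
K(Z) = -8 (K(Z) = -12 + 2*2 = -12 + 4 = -8)
d(c) = -8
Y = 4 (Y = -4*(-1) = 4)
B(-3) + d(-3)*Y = (-2 + 4*(-3)) - 8*4 = (-2 - 12) - 32 = -14 - 32 = -46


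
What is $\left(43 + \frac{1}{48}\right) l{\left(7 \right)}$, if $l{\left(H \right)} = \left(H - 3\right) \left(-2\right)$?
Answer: $- \frac{2065}{6} \approx -344.17$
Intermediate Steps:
$l{\left(H \right)} = 6 - 2 H$ ($l{\left(H \right)} = \left(-3 + H\right) \left(-2\right) = 6 - 2 H$)
$\left(43 + \frac{1}{48}\right) l{\left(7 \right)} = \left(43 + \frac{1}{48}\right) \left(6 - 14\right) = \frac{2065}{48} \left(-8\right) = - \frac{2065}{6}$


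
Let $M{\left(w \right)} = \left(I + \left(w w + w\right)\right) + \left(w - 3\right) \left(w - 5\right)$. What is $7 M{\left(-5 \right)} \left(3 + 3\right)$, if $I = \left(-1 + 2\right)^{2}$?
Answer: $4242$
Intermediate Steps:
$I = 1$ ($I = 1^{2} = 1$)
$M{\left(w \right)} = 1 + w + w^{2} + \left(-5 + w\right) \left(-3 + w\right)$ ($M{\left(w \right)} = \left(1 + \left(w w + w\right)\right) + \left(w - 3\right) \left(w - 5\right) = \left(1 + \left(w^{2} + w\right)\right) + \left(-3 + w\right) \left(-5 + w\right) = \left(1 + \left(w + w^{2}\right)\right) + \left(-5 + w\right) \left(-3 + w\right) = \left(1 + w + w^{2}\right) + \left(-5 + w\right) \left(-3 + w\right) = 1 + w + w^{2} + \left(-5 + w\right) \left(-3 + w\right)$)
$7 M{\left(-5 \right)} \left(3 + 3\right) = 7 \left(16 - -35 + 2 \left(-5\right)^{2}\right) \left(3 + 3\right) = 7 \left(16 + 35 + 2 \cdot 25\right) 6 = 7 \left(16 + 35 + 50\right) 6 = 7 \cdot 101 \cdot 6 = 707 \cdot 6 = 4242$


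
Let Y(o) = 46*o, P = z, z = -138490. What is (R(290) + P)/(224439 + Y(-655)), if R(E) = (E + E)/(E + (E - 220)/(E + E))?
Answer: -2330337590/3269637543 ≈ -0.71272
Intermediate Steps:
P = -138490
R(E) = 2*E/(E + (-220 + E)/(2*E)) (R(E) = (2*E)/(E + (-220 + E)/((2*E))) = (2*E)/(E + (-220 + E)*(1/(2*E))) = (2*E)/(E + (-220 + E)/(2*E)) = 2*E/(E + (-220 + E)/(2*E)))
(R(290) + P)/(224439 + Y(-655)) = (4*290**2/(-220 + 290 + 2*290**2) - 138490)/(224439 + 46*(-655)) = (4*84100/(-220 + 290 + 2*84100) - 138490)/(224439 - 30130) = (4*84100/(-220 + 290 + 168200) - 138490)/194309 = (4*84100/168270 - 138490)*(1/194309) = (4*84100*(1/168270) - 138490)*(1/194309) = (33640/16827 - 138490)*(1/194309) = -2330337590/16827*1/194309 = -2330337590/3269637543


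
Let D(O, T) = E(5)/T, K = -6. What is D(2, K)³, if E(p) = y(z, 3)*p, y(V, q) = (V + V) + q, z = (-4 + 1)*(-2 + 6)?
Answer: 42875/8 ≈ 5359.4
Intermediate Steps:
z = -12 (z = -3*4 = -12)
y(V, q) = q + 2*V (y(V, q) = 2*V + q = q + 2*V)
E(p) = -21*p (E(p) = (3 + 2*(-12))*p = (3 - 24)*p = -21*p)
D(O, T) = -105/T (D(O, T) = (-21*5)/T = -105/T)
D(2, K)³ = (-105/(-6))³ = (-105*(-⅙))³ = (35/2)³ = 42875/8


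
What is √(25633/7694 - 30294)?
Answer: I*√1793135964682/7694 ≈ 174.04*I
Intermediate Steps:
√(25633/7694 - 30294) = √(-233056403/7694) = I*√1793135964682/7694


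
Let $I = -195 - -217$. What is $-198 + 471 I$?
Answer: $10164$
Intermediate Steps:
$I = 22$ ($I = -195 + 217 = 22$)
$-198 + 471 I = -198 + 471 \cdot 22 = -198 + 10362 = 10164$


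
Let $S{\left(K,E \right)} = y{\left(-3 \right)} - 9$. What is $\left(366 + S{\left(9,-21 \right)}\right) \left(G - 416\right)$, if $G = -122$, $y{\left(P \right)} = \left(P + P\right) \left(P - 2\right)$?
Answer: $-208206$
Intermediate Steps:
$y{\left(P \right)} = 2 P \left(-2 + P\right)$
$S{\left(K,E \right)} = 21$ ($S{\left(K,E \right)} = 2 \left(-3\right) \left(-2 - 3\right) - 9 = 2 \left(-3\right) \left(-5\right) - 9 = 30 - 9 = 21$)
$\left(366 + S{\left(9,-21 \right)}\right) \left(G - 416\right) = \left(366 + 21\right) \left(-122 - 416\right) = 387 \left(-538\right) = -208206$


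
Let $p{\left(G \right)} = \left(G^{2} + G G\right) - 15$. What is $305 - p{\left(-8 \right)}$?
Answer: $192$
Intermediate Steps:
$p{\left(G \right)} = -15 + 2 G^{2}$ ($p{\left(G \right)} = \left(G^{2} + G^{2}\right) - 15 = 2 G^{2} - 15 = -15 + 2 G^{2}$)
$305 - p{\left(-8 \right)} = 305 - \left(-15 + 2 \left(-8\right)^{2}\right) = 305 - \left(-15 + 2 \cdot 64\right) = 305 - \left(-15 + 128\right) = 305 - 113 = 192$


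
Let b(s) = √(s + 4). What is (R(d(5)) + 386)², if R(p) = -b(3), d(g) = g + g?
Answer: (386 - √7)² ≈ 1.4696e+5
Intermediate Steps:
b(s) = √(4 + s)
d(g) = 2*g
R(p) = -√7 (R(p) = -√(4 + 3) = -√7)
(R(d(5)) + 386)² = (-√7 + 386)² = (386 - √7)²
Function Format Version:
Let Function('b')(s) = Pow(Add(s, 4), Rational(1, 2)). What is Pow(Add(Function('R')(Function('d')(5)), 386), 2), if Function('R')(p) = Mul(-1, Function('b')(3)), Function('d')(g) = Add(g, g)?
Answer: Pow(Add(386, Mul(-1, Pow(7, Rational(1, 2)))), 2) ≈ 1.4696e+5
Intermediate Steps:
Function('b')(s) = Pow(Add(4, s), Rational(1, 2))
Function('d')(g) = Mul(2, g)
Function('R')(p) = Mul(-1, Pow(7, Rational(1, 2))) (Function('R')(p) = Mul(-1, Pow(Add(4, 3), Rational(1, 2))) = Mul(-1, Pow(7, Rational(1, 2))))
Pow(Add(Function('R')(Function('d')(5)), 386), 2) = Pow(Add(Mul(-1, Pow(7, Rational(1, 2))), 386), 2) = Pow(Add(386, Mul(-1, Pow(7, Rational(1, 2)))), 2)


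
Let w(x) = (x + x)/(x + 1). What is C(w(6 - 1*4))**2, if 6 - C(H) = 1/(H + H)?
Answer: 2025/64 ≈ 31.641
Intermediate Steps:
w(x) = 2*x/(1 + x) (w(x) = (2*x)/(1 + x) = 2*x/(1 + x))
C(H) = 6 - 1/(2*H) (C(H) = 6 - 1/(H + H) = 6 - 1/(2*H))
C(w(6 - 1*4))**2 = (6 - (1 + (6 - 1*4))/(2*(6 - 1*4))/2)**2 = (6 - (1 + (6 - 4))/(2*(6 - 4))/2)**2 = (6 - 1/(2*(2*2/(1 + 2))))**2 = (6 - 1/(2*(2*2/3)))**2 = (6 - 1/(2*(2*2*(1/3))))**2 = (6 - 1/(2*4/3))**2 = (6 - 1/2*3/4)**2 = (6 - 3/8)**2 = (45/8)**2 = 2025/64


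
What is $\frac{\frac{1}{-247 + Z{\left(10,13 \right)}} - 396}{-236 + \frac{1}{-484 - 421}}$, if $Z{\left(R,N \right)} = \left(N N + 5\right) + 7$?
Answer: $\frac{23653985}{14096346} \approx 1.678$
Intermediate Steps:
$Z{\left(R,N \right)} = 12 + N^{2}$ ($Z{\left(R,N \right)} = \left(N^{2} + 5\right) + 7 = \left(5 + N^{2}\right) + 7 = 12 + N^{2}$)
$\frac{\frac{1}{-247 + Z{\left(10,13 \right)}} - 396}{-236 + \frac{1}{-484 - 421}} = \frac{\frac{1}{-247 + \left(12 + 13^{2}\right)} - 396}{-236 + \frac{1}{-484 - 421}} = \frac{\frac{1}{-247 + \left(12 + 169\right)} - 396}{-236 + \frac{1}{-905}} = \frac{\frac{1}{-247 + 181} - 396}{-236 - \frac{1}{905}} = \frac{\frac{1}{-66} - 396}{- \frac{213581}{905}} = \left(- \frac{1}{66} - 396\right) \left(- \frac{905}{213581}\right) = \left(- \frac{26137}{66}\right) \left(- \frac{905}{213581}\right) = \frac{23653985}{14096346}$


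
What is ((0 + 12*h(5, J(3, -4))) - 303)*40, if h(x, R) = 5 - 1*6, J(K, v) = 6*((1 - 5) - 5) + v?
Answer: -12600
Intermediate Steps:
J(K, v) = -54 + v (J(K, v) = 6*(-4 - 5) + v = 6*(-9) + v = -54 + v)
h(x, R) = -1 (h(x, R) = 5 - 6 = -1)
((0 + 12*h(5, J(3, -4))) - 303)*40 = ((0 + 12*(-1)) - 303)*40 = ((0 - 12) - 303)*40 = (-12 - 303)*40 = -315*40 = -12600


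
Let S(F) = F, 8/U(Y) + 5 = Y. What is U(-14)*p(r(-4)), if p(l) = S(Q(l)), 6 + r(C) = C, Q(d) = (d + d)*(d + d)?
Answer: -3200/19 ≈ -168.42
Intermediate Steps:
Q(d) = 4*d² (Q(d) = (2*d)*(2*d) = 4*d²)
r(C) = -6 + C
U(Y) = 8/(-5 + Y)
p(l) = 4*l²
U(-14)*p(r(-4)) = (8/(-5 - 14))*(4*(-6 - 4)²) = (8/(-19))*(4*(-10)²) = (8*(-1/19))*(4*100) = -8/19*400 = -3200/19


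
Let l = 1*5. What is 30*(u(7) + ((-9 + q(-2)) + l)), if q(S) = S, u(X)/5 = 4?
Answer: 420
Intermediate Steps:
u(X) = 20 (u(X) = 5*4 = 20)
l = 5
30*(u(7) + ((-9 + q(-2)) + l)) = 30*(20 + ((-9 - 2) + 5)) = 30*(20 + (-11 + 5)) = 30*(20 - 6) = 30*14 = 420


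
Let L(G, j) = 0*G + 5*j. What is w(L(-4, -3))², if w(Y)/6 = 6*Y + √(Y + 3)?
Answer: 291168 - 12960*I*√3 ≈ 2.9117e+5 - 22447.0*I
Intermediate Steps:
L(G, j) = 5*j (L(G, j) = 0 + 5*j = 5*j)
w(Y) = 6*√(3 + Y) + 36*Y (w(Y) = 6*(6*Y + √(Y + 3)) = 6*(6*Y + √(3 + Y)) = 6*(√(3 + Y) + 6*Y) = 6*√(3 + Y) + 36*Y)
w(L(-4, -3))² = (6*√(3 + 5*(-3)) + 36*(5*(-3)))² = (6*√(3 - 15) + 36*(-15))² = (6*√(-12) - 540)² = (6*(2*I*√3) - 540)² = (12*I*√3 - 540)² = (-540 + 12*I*√3)²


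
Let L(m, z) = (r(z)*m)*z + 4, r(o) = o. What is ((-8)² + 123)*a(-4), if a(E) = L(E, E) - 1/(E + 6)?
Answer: -22627/2 ≈ -11314.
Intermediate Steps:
L(m, z) = 4 + m*z² (L(m, z) = (z*m)*z + 4 = (m*z)*z + 4 = m*z² + 4 = 4 + m*z²)
a(E) = 4 + E³ - 1/(6 + E) (a(E) = (4 + E*E²) - 1/(E + 6) = (4 + E³) - 1/(6 + E) = 4 + E³ - 1/(6 + E))
((-8)² + 123)*a(-4) = ((-8)² + 123)*((23 + 6*(-4)³ - 4*(4 + (-4)³))/(6 - 4)) = (64 + 123)*((23 + 6*(-64) - 4*(4 - 64))/2) = 187*((23 - 384 - 4*(-60))/2) = 187*((23 - 384 + 240)/2) = 187*((½)*(-121)) = 187*(-121/2) = -22627/2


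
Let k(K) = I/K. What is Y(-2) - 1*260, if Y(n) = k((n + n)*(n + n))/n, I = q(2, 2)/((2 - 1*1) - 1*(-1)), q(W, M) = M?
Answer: -8321/32 ≈ -260.03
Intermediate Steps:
I = 1 (I = 2/((2 - 1*1) - 1*(-1)) = 2/((2 - 1) + 1) = 2/(1 + 1) = 2/2 = 2*(½) = 1)
k(K) = 1/K
Y(n) = 1/(4*n³) (Y(n) = 1/((((n + n)*(n + n)))*n) = 1/((((2*n)*(2*n)))*n) = 1/(((4*n²))*n) = (1/(4*n²))/n = 1/(4*n³))
Y(-2) - 1*260 = (¼)/(-2)³ - 1*260 = (¼)*(-⅛) - 260 = -1/32 - 260 = -8321/32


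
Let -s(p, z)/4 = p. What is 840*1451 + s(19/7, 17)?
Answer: 8531804/7 ≈ 1.2188e+6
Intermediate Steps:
s(p, z) = -4*p
840*1451 + s(19/7, 17) = 840*1451 - 76/7 = 1218840 - 76/7 = 8531804/7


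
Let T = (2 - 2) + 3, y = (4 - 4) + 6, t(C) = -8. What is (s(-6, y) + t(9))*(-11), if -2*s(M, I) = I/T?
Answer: 99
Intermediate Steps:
y = 6 (y = 0 + 6 = 6)
T = 3 (T = 0 + 3 = 3)
s(M, I) = -I/6 (s(M, I) = -I/(2*3) = -I/6)
(s(-6, y) + t(9))*(-11) = (-⅙*6 - 8)*(-11) = (-1 - 8)*(-11) = -9*(-11) = 99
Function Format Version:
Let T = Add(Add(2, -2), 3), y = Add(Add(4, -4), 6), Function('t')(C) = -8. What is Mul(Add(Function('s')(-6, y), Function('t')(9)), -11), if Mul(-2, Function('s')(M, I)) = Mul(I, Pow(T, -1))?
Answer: 99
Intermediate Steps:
y = 6 (y = Add(0, 6) = 6)
T = 3 (T = Add(0, 3) = 3)
Function('s')(M, I) = Mul(Rational(-1, 6), I) (Function('s')(M, I) = Mul(Rational(-1, 2), Mul(I, Pow(3, -1))) = Mul(Rational(-1, 2), Mul(I, Rational(1, 3))) = Mul(Rational(-1, 2), Mul(Rational(1, 3), I)) = Mul(Rational(-1, 6), I))
Mul(Add(Function('s')(-6, y), Function('t')(9)), -11) = Mul(Add(Mul(Rational(-1, 6), 6), -8), -11) = Mul(Add(-1, -8), -11) = Mul(-9, -11) = 99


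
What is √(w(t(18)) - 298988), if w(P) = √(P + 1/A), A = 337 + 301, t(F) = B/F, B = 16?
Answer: √(-1095311443248 + 1914*√3262094)/1914 ≈ 546.8*I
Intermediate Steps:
t(F) = 16/F
A = 638
w(P) = √(1/638 + P) (w(P) = √(P + 1/638) = √(1/638 + P))
√(w(t(18)) - 298988) = √(√(638 + 407044*(16/18))/638 - 298988) = √(√(638 + 407044*(16*(1/18)))/638 - 298988) = √(√(638 + 407044*(8/9))/638 - 298988) = √(√(638 + 3256352/9)/638 - 298988) = √(√(3262094/9)/638 - 298988) = √((√3262094/3)/638 - 298988) = √(√3262094/1914 - 298988) = √(-298988 + √3262094/1914)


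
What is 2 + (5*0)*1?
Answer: 2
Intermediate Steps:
2 + (5*0)*1 = 2 + 0*1 = 2 + 0 = 2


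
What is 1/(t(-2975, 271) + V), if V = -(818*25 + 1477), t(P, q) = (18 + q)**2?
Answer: 1/61594 ≈ 1.6235e-5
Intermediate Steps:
V = -21927 (V = -(20450 + 1477) = -1*21927 = -21927)
1/(t(-2975, 271) + V) = 1/((18 + 271)**2 - 21927) = 1/(289**2 - 21927) = 1/(83521 - 21927) = 1/61594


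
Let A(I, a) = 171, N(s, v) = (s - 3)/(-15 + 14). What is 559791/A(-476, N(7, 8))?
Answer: 62199/19 ≈ 3273.6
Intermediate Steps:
N(s, v) = 3 - s (N(s, v) = (-3 + s)/(-1) = (-3 + s)*(-1) = 3 - s)
559791/A(-476, N(7, 8)) = 559791/171 = 559791*(1/171) = 62199/19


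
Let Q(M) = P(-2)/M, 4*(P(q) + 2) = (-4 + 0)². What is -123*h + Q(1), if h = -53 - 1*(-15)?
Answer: 4676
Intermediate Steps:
P(q) = 2 (P(q) = -2 + (-4 + 0)²/4 = -2 + (¼)*(-4)² = -2 + (¼)*16 = -2 + 4 = 2)
Q(M) = 2/M
h = -38 (h = -53 + 15 = -38)
-123*h + Q(1) = -123*(-38) + 2/1 = 4674 + 2*1 = 4674 + 2 = 4676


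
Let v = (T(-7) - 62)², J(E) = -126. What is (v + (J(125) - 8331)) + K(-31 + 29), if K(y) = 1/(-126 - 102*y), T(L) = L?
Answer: -288287/78 ≈ -3696.0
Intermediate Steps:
v = 4761 (v = (-7 - 62)² = (-69)² = 4761)
(v + (J(125) - 8331)) + K(-31 + 29) = (4761 + (-126 - 8331)) - 1/(126 + 102*(-31 + 29)) = (4761 - 8457) - 1/(126 + 102*(-2)) = -3696 - 1/(126 - 204) = -3696 - 1/(-78) = -3696 - 1*(-1/78) = -3696 + 1/78 = -288287/78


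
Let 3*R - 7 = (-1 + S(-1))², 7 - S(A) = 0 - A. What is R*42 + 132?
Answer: 580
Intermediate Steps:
S(A) = 7 + A (S(A) = 7 - (0 - A) = 7 - (-1)*A = 7 + A)
R = 32/3 (R = 7/3 + (-1 + (7 - 1))²/3 = 7/3 + (-1 + 6)²/3 = 7/3 + (⅓)*5² = 7/3 + (⅓)*25 = 7/3 + 25/3 = 32/3 ≈ 10.667)
R*42 + 132 = (32/3)*42 + 132 = 448 + 132 = 580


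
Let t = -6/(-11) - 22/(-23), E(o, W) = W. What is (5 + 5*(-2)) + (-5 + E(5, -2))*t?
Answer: -3925/253 ≈ -15.514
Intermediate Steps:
t = 380/253 (t = -6*(-1/11) - 22*(-1/23) = 6/11 + 22/23 = 380/253 ≈ 1.5020)
(5 + 5*(-2)) + (-5 + E(5, -2))*t = (5 + 5*(-2)) + (-5 - 2)*(380/253) = (5 - 10) - 7*380/253 = -5 - 2660/253 = -3925/253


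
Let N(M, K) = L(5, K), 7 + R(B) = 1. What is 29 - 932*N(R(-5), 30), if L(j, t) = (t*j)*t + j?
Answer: -4198631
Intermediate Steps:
R(B) = -6 (R(B) = -7 + 1 = -6)
L(j, t) = j + j*t² (L(j, t) = (j*t)*t + j = j*t² + j = j + j*t²)
N(M, K) = 5 + 5*K² (N(M, K) = 5*(1 + K²) = 5 + 5*K²)
29 - 932*N(R(-5), 30) = 29 - 932*(5 + 5*30²) = 29 - 932*(5 + 5*900) = 29 - 932*(5 + 4500) = 29 - 932*4505 = 29 - 4198660 = -4198631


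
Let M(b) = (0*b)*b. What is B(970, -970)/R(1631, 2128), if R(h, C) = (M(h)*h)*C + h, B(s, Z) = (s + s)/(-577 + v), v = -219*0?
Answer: -1940/941087 ≈ -0.0020614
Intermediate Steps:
v = 0
M(b) = 0 (M(b) = 0*b = 0)
B(s, Z) = -2*s/577 (B(s, Z) = (s + s)/(-577 + 0) = (2*s)/(-577) = (2*s)*(-1/577) = -2*s/577)
R(h, C) = h (R(h, C) = (0*h)*C + h = 0*C + h = 0 + h = h)
B(970, -970)/R(1631, 2128) = -2/577*970/1631 = -1940/577*1/1631 = -1940/941087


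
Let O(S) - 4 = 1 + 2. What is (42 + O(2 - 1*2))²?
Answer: 2401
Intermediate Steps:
O(S) = 7 (O(S) = 4 + (1 + 2) = 4 + 3 = 7)
(42 + O(2 - 1*2))² = (42 + 7)² = 49² = 2401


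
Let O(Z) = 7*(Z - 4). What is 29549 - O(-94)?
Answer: 30235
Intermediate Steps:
O(Z) = -28 + 7*Z (O(Z) = 7*(-4 + Z) = -28 + 7*Z)
29549 - O(-94) = 29549 - (-28 + 7*(-94)) = 29549 - (-28 - 658) = 29549 - 1*(-686) = 29549 + 686 = 30235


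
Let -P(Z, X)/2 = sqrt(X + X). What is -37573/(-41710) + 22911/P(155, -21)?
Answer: 37573/41710 + 1091*I*sqrt(42)/4 ≈ 0.90082 + 1767.6*I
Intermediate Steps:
P(Z, X) = -2*sqrt(2)*sqrt(X) (P(Z, X) = -2*sqrt(X + X) = -2*sqrt(2)*sqrt(X))
-37573/(-41710) + 22911/P(155, -21) = -37573/(-41710) + 22911/((-2*sqrt(2)*sqrt(-21))) = -37573*(-1/41710) + 22911/((-2*sqrt(2)*I*sqrt(21))) = 37573/41710 + 22911/((-2*I*sqrt(42))) = 37573/41710 + 22911*(I*sqrt(42)/84) = 37573/41710 + 1091*I*sqrt(42)/4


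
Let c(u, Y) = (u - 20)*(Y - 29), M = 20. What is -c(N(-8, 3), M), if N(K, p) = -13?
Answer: -297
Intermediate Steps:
c(u, Y) = (-29 + Y)*(-20 + u) (c(u, Y) = (-20 + u)*(-29 + Y) = (-29 + Y)*(-20 + u))
-c(N(-8, 3), M) = -(580 - 29*(-13) - 20*20 + 20*(-13)) = -(580 + 377 - 400 - 260) = -1*297 = -297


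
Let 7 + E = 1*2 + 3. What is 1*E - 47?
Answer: -49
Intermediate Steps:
E = -2 (E = -7 + (1*2 + 3) = -7 + (2 + 3) = -7 + 5 = -2)
1*E - 47 = 1*(-2) - 47 = -2 - 47 = -49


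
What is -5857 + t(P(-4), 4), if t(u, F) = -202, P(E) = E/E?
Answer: -6059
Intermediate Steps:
P(E) = 1
-5857 + t(P(-4), 4) = -5857 - 202 = -6059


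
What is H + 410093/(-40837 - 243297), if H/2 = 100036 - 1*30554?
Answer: 39483987083/284134 ≈ 1.3896e+5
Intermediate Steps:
H = 138964 (H = 2*(100036 - 1*30554) = 2*(100036 - 30554) = 2*69482 = 138964)
H + 410093/(-40837 - 243297) = 138964 + 410093/(-40837 - 243297) = 138964 + 410093/(-284134) = 138964 + 410093*(-1/284134) = 138964 - 410093/284134 = 39483987083/284134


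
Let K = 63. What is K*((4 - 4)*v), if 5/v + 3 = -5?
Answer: 0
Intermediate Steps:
v = -5/8 (v = 5/(-3 - 5) = 5/(-8) = 5*(-⅛) = -5/8 ≈ -0.62500)
K*((4 - 4)*v) = 63*((4 - 4)*(-5/8)) = 63*(0*(-5/8)) = 63*0 = 0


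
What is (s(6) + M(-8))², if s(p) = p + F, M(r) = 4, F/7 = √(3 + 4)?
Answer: 443 + 140*√7 ≈ 813.41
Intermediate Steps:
F = 7*√7 (F = 7*√(3 + 4) = 7*√7 ≈ 18.520)
s(p) = p + 7*√7
(s(6) + M(-8))² = ((6 + 7*√7) + 4)² = (10 + 7*√7)²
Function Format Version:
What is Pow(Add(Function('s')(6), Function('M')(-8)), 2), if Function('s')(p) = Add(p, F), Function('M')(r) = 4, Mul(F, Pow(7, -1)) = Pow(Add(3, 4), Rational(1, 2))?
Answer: Add(443, Mul(140, Pow(7, Rational(1, 2)))) ≈ 813.41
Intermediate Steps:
F = Mul(7, Pow(7, Rational(1, 2))) (F = Mul(7, Pow(Add(3, 4), Rational(1, 2))) = Mul(7, Pow(7, Rational(1, 2))) ≈ 18.520)
Function('s')(p) = Add(p, Mul(7, Pow(7, Rational(1, 2))))
Pow(Add(Function('s')(6), Function('M')(-8)), 2) = Pow(Add(Add(6, Mul(7, Pow(7, Rational(1, 2)))), 4), 2) = Pow(Add(10, Mul(7, Pow(7, Rational(1, 2)))), 2)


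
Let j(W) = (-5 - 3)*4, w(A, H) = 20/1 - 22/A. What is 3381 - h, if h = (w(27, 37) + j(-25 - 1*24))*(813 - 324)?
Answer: 86827/9 ≈ 9647.4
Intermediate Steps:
w(A, H) = 20 - 22/A (w(A, H) = 20*1 - 22/A = 20 - 22/A)
j(W) = -32 (j(W) = -8*4 = -32)
h = -56398/9 (h = ((20 - 22/27) - 32)*(813 - 324) = ((20 - 22*1/27) - 32)*489 = ((20 - 22/27) - 32)*489 = (518/27 - 32)*489 = -346/27*489 = -56398/9 ≈ -6266.4)
3381 - h = 3381 - 1*(-56398/9) = 3381 + 56398/9 = 86827/9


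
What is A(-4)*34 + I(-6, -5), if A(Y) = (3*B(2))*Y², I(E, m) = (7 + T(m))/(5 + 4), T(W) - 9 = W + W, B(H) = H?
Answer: 9794/3 ≈ 3264.7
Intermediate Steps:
T(W) = 9 + 2*W (T(W) = 9 + (W + W) = 9 + 2*W)
I(E, m) = 16/9 + 2*m/9 (I(E, m) = (7 + (9 + 2*m))/(5 + 4) = (16 + 2*m)/9 = (16 + 2*m)*(⅑) = 16/9 + 2*m/9)
A(Y) = 6*Y² (A(Y) = (3*2)*Y² = 6*Y²)
A(-4)*34 + I(-6, -5) = (6*(-4)²)*34 + (16/9 + (2/9)*(-5)) = (6*16)*34 + (16/9 - 10/9) = 96*34 + ⅔ = 3264 + ⅔ = 9794/3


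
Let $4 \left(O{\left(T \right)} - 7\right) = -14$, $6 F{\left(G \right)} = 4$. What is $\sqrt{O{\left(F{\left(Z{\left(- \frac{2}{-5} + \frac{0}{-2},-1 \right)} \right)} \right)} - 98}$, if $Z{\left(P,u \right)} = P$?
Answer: $\frac{3 i \sqrt{42}}{2} \approx 9.7211 i$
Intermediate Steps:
$F{\left(G \right)} = \frac{2}{3}$ ($F{\left(G \right)} = \frac{1}{6} \cdot 4 = \frac{2}{3}$)
$O{\left(T \right)} = \frac{7}{2}$ ($O{\left(T \right)} = 7 + \frac{1}{4} \left(-14\right) = 7 - \frac{7}{2} = \frac{7}{2}$)
$\sqrt{O{\left(F{\left(Z{\left(- \frac{2}{-5} + \frac{0}{-2},-1 \right)} \right)} \right)} - 98} = \sqrt{\frac{7}{2} - 98} = \sqrt{- \frac{189}{2}} = \frac{3 i \sqrt{42}}{2}$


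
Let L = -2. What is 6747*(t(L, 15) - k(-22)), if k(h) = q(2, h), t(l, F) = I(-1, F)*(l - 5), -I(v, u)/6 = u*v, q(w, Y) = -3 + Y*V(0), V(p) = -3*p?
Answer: -4230369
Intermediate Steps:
q(w, Y) = -3 (q(w, Y) = -3 + Y*(-3*0) = -3 + Y*0 = -3 + 0 = -3)
I(v, u) = -6*u*v
t(l, F) = 6*F*(-5 + l) (t(l, F) = (-6*F*(-1))*(l - 5) = (6*F)*(-5 + l) = 6*F*(-5 + l))
k(h) = -3
6747*(t(L, 15) - k(-22)) = 6747*(6*15*(-5 - 2) - 1*(-3)) = 6747*(6*15*(-7) + 3) = 6747*(-630 + 3) = 6747*(-627) = -4230369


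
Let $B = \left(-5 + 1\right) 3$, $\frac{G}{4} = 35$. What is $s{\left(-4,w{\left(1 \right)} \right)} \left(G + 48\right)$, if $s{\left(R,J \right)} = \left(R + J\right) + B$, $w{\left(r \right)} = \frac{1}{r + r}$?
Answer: $-2914$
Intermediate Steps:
$w{\left(r \right)} = \frac{1}{2 r}$
$G = 140$ ($G = 4 \cdot 35 = 140$)
$B = -12$ ($B = \left(-4\right) 3 = -12$)
$s{\left(R,J \right)} = -12 + J + R$ ($s{\left(R,J \right)} = \left(R + J\right) - 12 = \left(J + R\right) - 12 = -12 + J + R$)
$s{\left(-4,w{\left(1 \right)} \right)} \left(G + 48\right) = \left(-12 + \frac{1}{2 \cdot 1} - 4\right) \left(140 + 48\right) = \left(-12 + \frac{1}{2} \cdot 1 - 4\right) 188 = \left(-12 + \frac{1}{2} - 4\right) 188 = \left(- \frac{31}{2}\right) 188 = -2914$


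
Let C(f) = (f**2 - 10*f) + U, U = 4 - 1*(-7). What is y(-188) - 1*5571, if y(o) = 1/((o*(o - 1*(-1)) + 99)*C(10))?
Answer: -2160461654/387805 ≈ -5571.0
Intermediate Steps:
U = 11 (U = 4 + 7 = 11)
C(f) = 11 + f**2 - 10*f (C(f) = (f**2 - 10*f) + 11 = 11 + f**2 - 10*f)
y(o) = 1/(11*(99 + o*(1 + o))) (y(o) = 1/((o*(o - 1*(-1)) + 99)*(11 + 10**2 - 10*10)) = 1/((o*(o + 1) + 99)*(11 + 100 - 100)) = 1/((o*(1 + o) + 99)*11) = (1/11)/(99 + o*(1 + o)) = 1/(11*(99 + o*(1 + o))))
y(-188) - 1*5571 = 1/(11*(99 - 188 + (-188)**2)) - 1*5571 = 1/(11*(99 - 188 + 35344)) - 5571 = (1/11)/35255 - 5571 = (1/11)*(1/35255) - 5571 = 1/387805 - 5571 = -2160461654/387805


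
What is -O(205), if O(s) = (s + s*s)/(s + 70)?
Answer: -8446/55 ≈ -153.56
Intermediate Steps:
O(s) = (s + s**2)/(70 + s)
-O(205) = -205*(1 + 205)/(70 + 205) = -205*206/275 = -1*8446/55 = -8446/55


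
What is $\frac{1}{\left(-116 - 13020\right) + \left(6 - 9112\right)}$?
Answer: $- \frac{1}{22242} \approx -4.496 \cdot 10^{-5}$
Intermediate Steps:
$\frac{1}{\left(-116 - 13020\right) + \left(6 - 9112\right)} = \frac{1}{-13136 - 9106} = \frac{1}{-22242} = - \frac{1}{22242}$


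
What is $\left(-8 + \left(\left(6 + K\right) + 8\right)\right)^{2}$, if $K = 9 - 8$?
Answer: $49$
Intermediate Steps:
$K = 1$
$\left(-8 + \left(\left(6 + K\right) + 8\right)\right)^{2} = \left(-8 + \left(\left(6 + 1\right) + 8\right)\right)^{2} = \left(-8 + \left(7 + 8\right)\right)^{2} = \left(-8 + 15\right)^{2} = 7^{2} = 49$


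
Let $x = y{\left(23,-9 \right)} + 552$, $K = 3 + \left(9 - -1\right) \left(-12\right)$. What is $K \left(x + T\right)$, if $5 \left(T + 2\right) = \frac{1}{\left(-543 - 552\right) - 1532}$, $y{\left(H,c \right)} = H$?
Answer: $- \frac{880583418}{13135} \approx -67041.0$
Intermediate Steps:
$K = -117$ ($K = 3 + \left(9 + 1\right) \left(-12\right) = 3 + 10 \left(-12\right) = 3 - 120 = -117$)
$T = - \frac{26271}{13135}$ ($T = -2 + \frac{1}{5 \left(\left(-543 - 552\right) - 1532\right)} = -2 + \frac{1}{5 \left(-1095 - 1532\right)} = -2 + \frac{1}{5 \left(-2627\right)} = -2 + \frac{1}{5} \left(- \frac{1}{2627}\right) = -2 - \frac{1}{13135} = - \frac{26271}{13135} \approx -2.0001$)
$x = 575$ ($x = 23 + 552 = 575$)
$K \left(x + T\right) = - 117 \left(575 - \frac{26271}{13135}\right) = \left(-117\right) \frac{7526354}{13135} = - \frac{880583418}{13135}$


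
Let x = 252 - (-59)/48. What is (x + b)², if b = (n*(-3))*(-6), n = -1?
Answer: 127486681/2304 ≈ 55333.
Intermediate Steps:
x = 12155/48 (x = 252 - (-59)/48 = 252 - 1*(-59/48) = 252 + 59/48 = 12155/48 ≈ 253.23)
b = -18 (b = -1*(-3)*(-6) = 3*(-6) = -18)
(x + b)² = (12155/48 - 18)² = (11291/48)² = 127486681/2304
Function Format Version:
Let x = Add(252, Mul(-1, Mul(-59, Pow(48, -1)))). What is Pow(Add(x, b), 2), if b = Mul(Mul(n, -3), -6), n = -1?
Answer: Rational(127486681, 2304) ≈ 55333.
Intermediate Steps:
x = Rational(12155, 48) (x = Add(252, Mul(-1, Mul(-59, Rational(1, 48)))) = Add(252, Mul(-1, Rational(-59, 48))) = Add(252, Rational(59, 48)) = Rational(12155, 48) ≈ 253.23)
b = -18 (b = Mul(Mul(-1, -3), -6) = Mul(3, -6) = -18)
Pow(Add(x, b), 2) = Pow(Add(Rational(12155, 48), -18), 2) = Pow(Rational(11291, 48), 2) = Rational(127486681, 2304)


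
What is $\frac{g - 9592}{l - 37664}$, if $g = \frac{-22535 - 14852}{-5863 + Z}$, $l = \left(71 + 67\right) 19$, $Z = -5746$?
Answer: $\frac{111316141}{406802578} \approx 0.27364$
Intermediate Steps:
$l = 2622$ ($l = 138 \cdot 19 = 2622$)
$g = \frac{37387}{11609}$ ($g = \frac{-22535 - 14852}{-5863 - 5746} = \frac{-22535 - 14852}{-11609} = \left(-37387\right) \left(- \frac{1}{11609}\right) = \frac{37387}{11609} \approx 3.2205$)
$\frac{g - 9592}{l - 37664} = \frac{\frac{37387}{11609} - 9592}{2622 - 37664} = - \frac{111316141}{11609 \left(-35042\right)} = \left(- \frac{111316141}{11609}\right) \left(- \frac{1}{35042}\right) = \frac{111316141}{406802578}$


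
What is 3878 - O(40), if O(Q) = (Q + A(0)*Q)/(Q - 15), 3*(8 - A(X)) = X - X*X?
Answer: 19318/5 ≈ 3863.6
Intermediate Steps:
A(X) = 8 - X/3 + X²/3 (A(X) = 8 - (X - X*X)/3 = 8 - (X - X²)/3 = 8 + (-X/3 + X²/3) = 8 - X/3 + X²/3)
O(Q) = 9*Q/(-15 + Q) (O(Q) = (Q + (8 - ⅓*0 + (⅓)*0²)*Q)/(Q - 15) = (Q + (8 + 0 + (⅓)*0)*Q)/(-15 + Q) = (Q + (8 + 0 + 0)*Q)/(-15 + Q) = (Q + 8*Q)/(-15 + Q) = (9*Q)/(-15 + Q) = 9*Q/(-15 + Q))
3878 - O(40) = 3878 - 9*40/(-15 + 40) = 3878 - 9*40/25 = 3878 - 1*72/5 = 3878 - 72/5 = 19318/5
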